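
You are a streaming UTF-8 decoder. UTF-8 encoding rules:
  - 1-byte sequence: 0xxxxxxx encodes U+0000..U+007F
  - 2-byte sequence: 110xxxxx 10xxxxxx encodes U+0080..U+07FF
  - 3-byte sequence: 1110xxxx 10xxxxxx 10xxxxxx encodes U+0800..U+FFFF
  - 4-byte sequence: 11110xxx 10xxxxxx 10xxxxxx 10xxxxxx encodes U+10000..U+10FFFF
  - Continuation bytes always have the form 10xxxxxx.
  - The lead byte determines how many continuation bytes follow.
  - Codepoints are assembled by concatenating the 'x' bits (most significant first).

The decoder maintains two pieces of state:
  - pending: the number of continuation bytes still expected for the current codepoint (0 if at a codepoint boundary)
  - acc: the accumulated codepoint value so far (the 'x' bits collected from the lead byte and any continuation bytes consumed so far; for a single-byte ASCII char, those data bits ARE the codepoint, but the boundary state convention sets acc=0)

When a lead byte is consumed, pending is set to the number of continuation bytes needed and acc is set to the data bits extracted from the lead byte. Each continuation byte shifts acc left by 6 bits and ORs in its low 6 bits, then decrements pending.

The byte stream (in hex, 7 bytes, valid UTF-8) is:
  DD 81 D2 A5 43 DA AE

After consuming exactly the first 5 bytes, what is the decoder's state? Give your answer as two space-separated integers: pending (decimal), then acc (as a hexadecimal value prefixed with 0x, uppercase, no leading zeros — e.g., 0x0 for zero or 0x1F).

Byte[0]=DD: 2-byte lead. pending=1, acc=0x1D
Byte[1]=81: continuation. acc=(acc<<6)|0x01=0x741, pending=0
Byte[2]=D2: 2-byte lead. pending=1, acc=0x12
Byte[3]=A5: continuation. acc=(acc<<6)|0x25=0x4A5, pending=0
Byte[4]=43: 1-byte. pending=0, acc=0x0

Answer: 0 0x0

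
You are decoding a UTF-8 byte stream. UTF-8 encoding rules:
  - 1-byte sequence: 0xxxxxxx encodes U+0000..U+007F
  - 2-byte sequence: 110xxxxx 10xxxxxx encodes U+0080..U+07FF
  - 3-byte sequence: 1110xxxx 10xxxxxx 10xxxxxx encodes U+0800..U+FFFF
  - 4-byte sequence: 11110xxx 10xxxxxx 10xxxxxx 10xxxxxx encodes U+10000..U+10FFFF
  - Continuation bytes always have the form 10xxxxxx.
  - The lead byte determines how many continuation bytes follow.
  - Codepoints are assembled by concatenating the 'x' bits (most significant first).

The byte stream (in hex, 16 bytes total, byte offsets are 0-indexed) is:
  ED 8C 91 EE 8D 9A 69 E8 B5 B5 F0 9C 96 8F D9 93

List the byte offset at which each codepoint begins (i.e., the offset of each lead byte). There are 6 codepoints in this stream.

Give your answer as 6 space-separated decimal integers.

Answer: 0 3 6 7 10 14

Derivation:
Byte[0]=ED: 3-byte lead, need 2 cont bytes. acc=0xD
Byte[1]=8C: continuation. acc=(acc<<6)|0x0C=0x34C
Byte[2]=91: continuation. acc=(acc<<6)|0x11=0xD311
Completed: cp=U+D311 (starts at byte 0)
Byte[3]=EE: 3-byte lead, need 2 cont bytes. acc=0xE
Byte[4]=8D: continuation. acc=(acc<<6)|0x0D=0x38D
Byte[5]=9A: continuation. acc=(acc<<6)|0x1A=0xE35A
Completed: cp=U+E35A (starts at byte 3)
Byte[6]=69: 1-byte ASCII. cp=U+0069
Byte[7]=E8: 3-byte lead, need 2 cont bytes. acc=0x8
Byte[8]=B5: continuation. acc=(acc<<6)|0x35=0x235
Byte[9]=B5: continuation. acc=(acc<<6)|0x35=0x8D75
Completed: cp=U+8D75 (starts at byte 7)
Byte[10]=F0: 4-byte lead, need 3 cont bytes. acc=0x0
Byte[11]=9C: continuation. acc=(acc<<6)|0x1C=0x1C
Byte[12]=96: continuation. acc=(acc<<6)|0x16=0x716
Byte[13]=8F: continuation. acc=(acc<<6)|0x0F=0x1C58F
Completed: cp=U+1C58F (starts at byte 10)
Byte[14]=D9: 2-byte lead, need 1 cont bytes. acc=0x19
Byte[15]=93: continuation. acc=(acc<<6)|0x13=0x653
Completed: cp=U+0653 (starts at byte 14)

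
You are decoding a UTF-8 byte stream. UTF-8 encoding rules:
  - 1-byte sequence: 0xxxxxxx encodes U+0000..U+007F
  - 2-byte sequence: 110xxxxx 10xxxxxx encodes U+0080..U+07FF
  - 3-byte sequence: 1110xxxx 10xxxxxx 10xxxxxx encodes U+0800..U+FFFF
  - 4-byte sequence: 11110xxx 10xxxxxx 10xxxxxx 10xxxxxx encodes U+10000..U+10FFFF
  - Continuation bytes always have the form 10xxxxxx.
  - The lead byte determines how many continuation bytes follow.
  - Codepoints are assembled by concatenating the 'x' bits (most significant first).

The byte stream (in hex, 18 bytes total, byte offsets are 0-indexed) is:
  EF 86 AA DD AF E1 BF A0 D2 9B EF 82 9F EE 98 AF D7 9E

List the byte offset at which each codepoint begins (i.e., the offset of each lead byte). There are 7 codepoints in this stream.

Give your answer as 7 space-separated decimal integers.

Byte[0]=EF: 3-byte lead, need 2 cont bytes. acc=0xF
Byte[1]=86: continuation. acc=(acc<<6)|0x06=0x3C6
Byte[2]=AA: continuation. acc=(acc<<6)|0x2A=0xF1AA
Completed: cp=U+F1AA (starts at byte 0)
Byte[3]=DD: 2-byte lead, need 1 cont bytes. acc=0x1D
Byte[4]=AF: continuation. acc=(acc<<6)|0x2F=0x76F
Completed: cp=U+076F (starts at byte 3)
Byte[5]=E1: 3-byte lead, need 2 cont bytes. acc=0x1
Byte[6]=BF: continuation. acc=(acc<<6)|0x3F=0x7F
Byte[7]=A0: continuation. acc=(acc<<6)|0x20=0x1FE0
Completed: cp=U+1FE0 (starts at byte 5)
Byte[8]=D2: 2-byte lead, need 1 cont bytes. acc=0x12
Byte[9]=9B: continuation. acc=(acc<<6)|0x1B=0x49B
Completed: cp=U+049B (starts at byte 8)
Byte[10]=EF: 3-byte lead, need 2 cont bytes. acc=0xF
Byte[11]=82: continuation. acc=(acc<<6)|0x02=0x3C2
Byte[12]=9F: continuation. acc=(acc<<6)|0x1F=0xF09F
Completed: cp=U+F09F (starts at byte 10)
Byte[13]=EE: 3-byte lead, need 2 cont bytes. acc=0xE
Byte[14]=98: continuation. acc=(acc<<6)|0x18=0x398
Byte[15]=AF: continuation. acc=(acc<<6)|0x2F=0xE62F
Completed: cp=U+E62F (starts at byte 13)
Byte[16]=D7: 2-byte lead, need 1 cont bytes. acc=0x17
Byte[17]=9E: continuation. acc=(acc<<6)|0x1E=0x5DE
Completed: cp=U+05DE (starts at byte 16)

Answer: 0 3 5 8 10 13 16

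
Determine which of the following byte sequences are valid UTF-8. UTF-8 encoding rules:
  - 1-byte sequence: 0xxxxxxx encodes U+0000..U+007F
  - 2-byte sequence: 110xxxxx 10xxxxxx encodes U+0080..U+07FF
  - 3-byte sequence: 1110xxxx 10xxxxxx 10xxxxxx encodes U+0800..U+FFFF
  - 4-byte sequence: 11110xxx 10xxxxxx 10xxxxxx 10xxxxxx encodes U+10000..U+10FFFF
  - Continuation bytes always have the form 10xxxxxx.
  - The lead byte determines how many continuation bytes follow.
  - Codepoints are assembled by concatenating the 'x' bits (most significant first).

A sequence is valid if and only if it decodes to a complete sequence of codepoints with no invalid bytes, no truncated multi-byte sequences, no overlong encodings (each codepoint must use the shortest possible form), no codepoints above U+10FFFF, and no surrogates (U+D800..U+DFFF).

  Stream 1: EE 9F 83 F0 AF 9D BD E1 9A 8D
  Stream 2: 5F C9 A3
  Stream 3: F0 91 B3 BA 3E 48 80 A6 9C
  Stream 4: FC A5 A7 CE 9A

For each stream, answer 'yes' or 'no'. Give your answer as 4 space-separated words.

Stream 1: decodes cleanly. VALID
Stream 2: decodes cleanly. VALID
Stream 3: error at byte offset 6. INVALID
Stream 4: error at byte offset 0. INVALID

Answer: yes yes no no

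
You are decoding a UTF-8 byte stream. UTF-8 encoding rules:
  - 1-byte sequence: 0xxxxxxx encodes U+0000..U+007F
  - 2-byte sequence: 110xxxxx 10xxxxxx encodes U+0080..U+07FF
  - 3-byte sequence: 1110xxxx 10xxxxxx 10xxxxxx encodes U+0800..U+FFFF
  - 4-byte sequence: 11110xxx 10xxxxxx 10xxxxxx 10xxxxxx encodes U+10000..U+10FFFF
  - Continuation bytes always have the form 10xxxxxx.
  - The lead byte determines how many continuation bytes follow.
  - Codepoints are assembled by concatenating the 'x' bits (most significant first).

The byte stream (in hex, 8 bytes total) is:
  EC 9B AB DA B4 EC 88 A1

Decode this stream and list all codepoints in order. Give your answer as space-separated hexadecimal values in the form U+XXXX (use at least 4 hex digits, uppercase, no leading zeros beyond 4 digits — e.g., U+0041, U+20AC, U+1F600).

Answer: U+C6EB U+06B4 U+C221

Derivation:
Byte[0]=EC: 3-byte lead, need 2 cont bytes. acc=0xC
Byte[1]=9B: continuation. acc=(acc<<6)|0x1B=0x31B
Byte[2]=AB: continuation. acc=(acc<<6)|0x2B=0xC6EB
Completed: cp=U+C6EB (starts at byte 0)
Byte[3]=DA: 2-byte lead, need 1 cont bytes. acc=0x1A
Byte[4]=B4: continuation. acc=(acc<<6)|0x34=0x6B4
Completed: cp=U+06B4 (starts at byte 3)
Byte[5]=EC: 3-byte lead, need 2 cont bytes. acc=0xC
Byte[6]=88: continuation. acc=(acc<<6)|0x08=0x308
Byte[7]=A1: continuation. acc=(acc<<6)|0x21=0xC221
Completed: cp=U+C221 (starts at byte 5)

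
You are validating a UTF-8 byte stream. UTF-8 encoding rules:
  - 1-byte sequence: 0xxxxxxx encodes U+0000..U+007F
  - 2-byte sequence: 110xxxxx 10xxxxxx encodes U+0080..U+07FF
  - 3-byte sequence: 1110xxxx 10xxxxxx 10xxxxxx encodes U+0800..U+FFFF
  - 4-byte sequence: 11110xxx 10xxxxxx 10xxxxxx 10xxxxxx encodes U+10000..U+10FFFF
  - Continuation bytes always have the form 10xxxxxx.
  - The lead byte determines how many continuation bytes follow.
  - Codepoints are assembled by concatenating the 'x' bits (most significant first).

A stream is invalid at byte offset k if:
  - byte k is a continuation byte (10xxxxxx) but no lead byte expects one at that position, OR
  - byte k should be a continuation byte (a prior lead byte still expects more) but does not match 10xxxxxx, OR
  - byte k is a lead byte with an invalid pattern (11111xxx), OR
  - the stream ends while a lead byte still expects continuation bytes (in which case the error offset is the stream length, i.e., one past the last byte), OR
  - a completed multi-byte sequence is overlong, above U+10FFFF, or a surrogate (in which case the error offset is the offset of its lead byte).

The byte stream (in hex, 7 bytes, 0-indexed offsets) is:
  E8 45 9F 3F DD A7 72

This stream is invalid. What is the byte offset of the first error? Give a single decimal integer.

Byte[0]=E8: 3-byte lead, need 2 cont bytes. acc=0x8
Byte[1]=45: expected 10xxxxxx continuation. INVALID

Answer: 1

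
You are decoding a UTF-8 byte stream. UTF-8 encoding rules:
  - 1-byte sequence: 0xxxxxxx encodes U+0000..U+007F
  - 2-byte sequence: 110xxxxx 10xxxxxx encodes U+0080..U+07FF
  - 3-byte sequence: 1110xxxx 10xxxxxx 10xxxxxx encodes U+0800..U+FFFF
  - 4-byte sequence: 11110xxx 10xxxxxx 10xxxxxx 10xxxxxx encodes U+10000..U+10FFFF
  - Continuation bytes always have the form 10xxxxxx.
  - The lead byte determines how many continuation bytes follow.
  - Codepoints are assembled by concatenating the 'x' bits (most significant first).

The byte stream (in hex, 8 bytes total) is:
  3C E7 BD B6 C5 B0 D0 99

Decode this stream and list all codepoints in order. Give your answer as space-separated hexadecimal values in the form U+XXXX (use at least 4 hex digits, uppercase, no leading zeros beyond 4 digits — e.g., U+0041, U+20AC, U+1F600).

Byte[0]=3C: 1-byte ASCII. cp=U+003C
Byte[1]=E7: 3-byte lead, need 2 cont bytes. acc=0x7
Byte[2]=BD: continuation. acc=(acc<<6)|0x3D=0x1FD
Byte[3]=B6: continuation. acc=(acc<<6)|0x36=0x7F76
Completed: cp=U+7F76 (starts at byte 1)
Byte[4]=C5: 2-byte lead, need 1 cont bytes. acc=0x5
Byte[5]=B0: continuation. acc=(acc<<6)|0x30=0x170
Completed: cp=U+0170 (starts at byte 4)
Byte[6]=D0: 2-byte lead, need 1 cont bytes. acc=0x10
Byte[7]=99: continuation. acc=(acc<<6)|0x19=0x419
Completed: cp=U+0419 (starts at byte 6)

Answer: U+003C U+7F76 U+0170 U+0419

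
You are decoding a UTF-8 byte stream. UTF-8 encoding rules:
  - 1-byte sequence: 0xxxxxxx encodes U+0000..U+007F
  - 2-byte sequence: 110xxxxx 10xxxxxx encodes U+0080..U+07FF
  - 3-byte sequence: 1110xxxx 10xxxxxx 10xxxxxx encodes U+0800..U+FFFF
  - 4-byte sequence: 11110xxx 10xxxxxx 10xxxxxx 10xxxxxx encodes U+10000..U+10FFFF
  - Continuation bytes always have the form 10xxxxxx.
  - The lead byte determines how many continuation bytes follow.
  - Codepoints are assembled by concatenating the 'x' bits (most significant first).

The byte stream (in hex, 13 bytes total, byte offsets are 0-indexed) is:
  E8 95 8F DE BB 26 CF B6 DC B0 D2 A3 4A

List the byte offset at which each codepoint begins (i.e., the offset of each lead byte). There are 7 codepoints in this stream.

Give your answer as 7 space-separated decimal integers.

Answer: 0 3 5 6 8 10 12

Derivation:
Byte[0]=E8: 3-byte lead, need 2 cont bytes. acc=0x8
Byte[1]=95: continuation. acc=(acc<<6)|0x15=0x215
Byte[2]=8F: continuation. acc=(acc<<6)|0x0F=0x854F
Completed: cp=U+854F (starts at byte 0)
Byte[3]=DE: 2-byte lead, need 1 cont bytes. acc=0x1E
Byte[4]=BB: continuation. acc=(acc<<6)|0x3B=0x7BB
Completed: cp=U+07BB (starts at byte 3)
Byte[5]=26: 1-byte ASCII. cp=U+0026
Byte[6]=CF: 2-byte lead, need 1 cont bytes. acc=0xF
Byte[7]=B6: continuation. acc=(acc<<6)|0x36=0x3F6
Completed: cp=U+03F6 (starts at byte 6)
Byte[8]=DC: 2-byte lead, need 1 cont bytes. acc=0x1C
Byte[9]=B0: continuation. acc=(acc<<6)|0x30=0x730
Completed: cp=U+0730 (starts at byte 8)
Byte[10]=D2: 2-byte lead, need 1 cont bytes. acc=0x12
Byte[11]=A3: continuation. acc=(acc<<6)|0x23=0x4A3
Completed: cp=U+04A3 (starts at byte 10)
Byte[12]=4A: 1-byte ASCII. cp=U+004A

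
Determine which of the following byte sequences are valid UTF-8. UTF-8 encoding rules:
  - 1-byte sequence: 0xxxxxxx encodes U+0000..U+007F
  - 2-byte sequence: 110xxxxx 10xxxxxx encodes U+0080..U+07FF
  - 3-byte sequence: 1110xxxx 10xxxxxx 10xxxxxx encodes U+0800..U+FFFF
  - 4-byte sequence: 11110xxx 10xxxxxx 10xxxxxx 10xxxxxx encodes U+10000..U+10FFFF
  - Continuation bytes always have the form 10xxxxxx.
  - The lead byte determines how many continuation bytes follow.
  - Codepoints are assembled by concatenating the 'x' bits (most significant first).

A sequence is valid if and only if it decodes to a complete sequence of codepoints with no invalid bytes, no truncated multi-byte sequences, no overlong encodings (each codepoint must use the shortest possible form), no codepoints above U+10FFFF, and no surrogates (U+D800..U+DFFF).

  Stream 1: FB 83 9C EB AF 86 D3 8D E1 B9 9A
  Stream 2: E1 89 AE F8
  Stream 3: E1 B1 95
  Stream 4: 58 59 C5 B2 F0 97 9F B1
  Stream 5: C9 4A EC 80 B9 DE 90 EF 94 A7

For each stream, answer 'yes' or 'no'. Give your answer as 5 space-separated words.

Answer: no no yes yes no

Derivation:
Stream 1: error at byte offset 0. INVALID
Stream 2: error at byte offset 3. INVALID
Stream 3: decodes cleanly. VALID
Stream 4: decodes cleanly. VALID
Stream 5: error at byte offset 1. INVALID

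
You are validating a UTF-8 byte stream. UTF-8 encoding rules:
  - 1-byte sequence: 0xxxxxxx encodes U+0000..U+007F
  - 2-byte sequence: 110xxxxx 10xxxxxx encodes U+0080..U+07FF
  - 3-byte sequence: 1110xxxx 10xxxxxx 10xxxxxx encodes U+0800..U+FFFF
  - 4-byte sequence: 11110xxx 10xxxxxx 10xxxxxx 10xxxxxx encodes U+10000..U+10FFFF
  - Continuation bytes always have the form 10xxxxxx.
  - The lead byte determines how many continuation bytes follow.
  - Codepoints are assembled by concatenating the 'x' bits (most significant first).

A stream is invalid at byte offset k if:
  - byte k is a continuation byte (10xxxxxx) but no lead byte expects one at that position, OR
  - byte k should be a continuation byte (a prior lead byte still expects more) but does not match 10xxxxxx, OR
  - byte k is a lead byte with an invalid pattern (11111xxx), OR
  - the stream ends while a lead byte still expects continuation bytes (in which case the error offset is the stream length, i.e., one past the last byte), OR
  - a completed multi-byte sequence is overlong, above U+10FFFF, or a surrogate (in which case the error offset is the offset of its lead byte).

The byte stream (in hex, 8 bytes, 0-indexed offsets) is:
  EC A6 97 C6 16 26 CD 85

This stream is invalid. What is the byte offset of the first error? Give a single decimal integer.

Answer: 4

Derivation:
Byte[0]=EC: 3-byte lead, need 2 cont bytes. acc=0xC
Byte[1]=A6: continuation. acc=(acc<<6)|0x26=0x326
Byte[2]=97: continuation. acc=(acc<<6)|0x17=0xC997
Completed: cp=U+C997 (starts at byte 0)
Byte[3]=C6: 2-byte lead, need 1 cont bytes. acc=0x6
Byte[4]=16: expected 10xxxxxx continuation. INVALID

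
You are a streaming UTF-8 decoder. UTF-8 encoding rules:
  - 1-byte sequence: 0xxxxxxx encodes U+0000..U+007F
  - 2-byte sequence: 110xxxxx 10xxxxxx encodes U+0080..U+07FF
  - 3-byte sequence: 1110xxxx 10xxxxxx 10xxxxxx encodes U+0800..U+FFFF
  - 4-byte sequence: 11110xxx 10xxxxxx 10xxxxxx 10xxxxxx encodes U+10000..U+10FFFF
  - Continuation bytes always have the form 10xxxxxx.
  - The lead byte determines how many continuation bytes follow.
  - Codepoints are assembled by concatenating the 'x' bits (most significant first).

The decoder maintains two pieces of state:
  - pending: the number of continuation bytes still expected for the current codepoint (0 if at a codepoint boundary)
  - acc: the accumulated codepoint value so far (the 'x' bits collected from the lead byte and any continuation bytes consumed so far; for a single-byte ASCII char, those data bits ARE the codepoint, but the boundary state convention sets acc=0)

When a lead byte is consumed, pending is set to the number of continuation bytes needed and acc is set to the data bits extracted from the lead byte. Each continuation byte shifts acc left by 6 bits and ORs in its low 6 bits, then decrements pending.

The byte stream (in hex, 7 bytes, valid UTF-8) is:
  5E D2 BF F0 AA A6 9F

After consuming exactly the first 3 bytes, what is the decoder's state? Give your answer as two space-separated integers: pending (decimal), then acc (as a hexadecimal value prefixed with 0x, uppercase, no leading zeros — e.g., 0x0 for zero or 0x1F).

Answer: 0 0x4BF

Derivation:
Byte[0]=5E: 1-byte. pending=0, acc=0x0
Byte[1]=D2: 2-byte lead. pending=1, acc=0x12
Byte[2]=BF: continuation. acc=(acc<<6)|0x3F=0x4BF, pending=0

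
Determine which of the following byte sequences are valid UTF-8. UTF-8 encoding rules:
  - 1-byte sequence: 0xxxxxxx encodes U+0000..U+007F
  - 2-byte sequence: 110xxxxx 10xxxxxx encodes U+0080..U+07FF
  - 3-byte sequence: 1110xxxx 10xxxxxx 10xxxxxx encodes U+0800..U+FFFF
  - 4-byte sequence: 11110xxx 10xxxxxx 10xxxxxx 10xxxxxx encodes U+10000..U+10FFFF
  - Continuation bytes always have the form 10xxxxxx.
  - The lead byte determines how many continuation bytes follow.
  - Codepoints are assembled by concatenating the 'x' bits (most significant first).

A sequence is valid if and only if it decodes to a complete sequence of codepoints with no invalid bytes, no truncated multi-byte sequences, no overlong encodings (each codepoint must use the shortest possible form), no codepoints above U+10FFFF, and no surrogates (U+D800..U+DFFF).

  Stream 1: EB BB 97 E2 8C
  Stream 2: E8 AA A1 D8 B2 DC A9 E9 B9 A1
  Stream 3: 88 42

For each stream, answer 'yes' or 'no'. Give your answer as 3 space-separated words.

Stream 1: error at byte offset 5. INVALID
Stream 2: decodes cleanly. VALID
Stream 3: error at byte offset 0. INVALID

Answer: no yes no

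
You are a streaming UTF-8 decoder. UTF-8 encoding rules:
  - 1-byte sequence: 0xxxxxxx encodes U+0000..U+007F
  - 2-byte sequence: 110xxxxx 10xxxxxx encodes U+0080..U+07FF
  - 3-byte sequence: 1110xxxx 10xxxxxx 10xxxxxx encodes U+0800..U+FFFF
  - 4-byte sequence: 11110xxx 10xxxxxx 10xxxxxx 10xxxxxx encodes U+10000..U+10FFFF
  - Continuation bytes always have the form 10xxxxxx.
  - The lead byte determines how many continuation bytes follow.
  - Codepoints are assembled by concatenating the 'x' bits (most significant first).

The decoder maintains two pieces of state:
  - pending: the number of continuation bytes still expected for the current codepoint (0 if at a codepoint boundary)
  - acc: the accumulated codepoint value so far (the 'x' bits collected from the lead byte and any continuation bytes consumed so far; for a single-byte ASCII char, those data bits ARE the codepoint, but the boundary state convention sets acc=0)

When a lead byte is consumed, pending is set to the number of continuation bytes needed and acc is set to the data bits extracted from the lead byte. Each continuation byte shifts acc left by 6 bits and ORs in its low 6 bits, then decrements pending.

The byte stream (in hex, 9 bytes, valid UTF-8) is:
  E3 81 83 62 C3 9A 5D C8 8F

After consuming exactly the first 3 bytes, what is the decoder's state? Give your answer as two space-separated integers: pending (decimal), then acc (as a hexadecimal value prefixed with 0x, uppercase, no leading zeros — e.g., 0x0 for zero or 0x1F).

Byte[0]=E3: 3-byte lead. pending=2, acc=0x3
Byte[1]=81: continuation. acc=(acc<<6)|0x01=0xC1, pending=1
Byte[2]=83: continuation. acc=(acc<<6)|0x03=0x3043, pending=0

Answer: 0 0x3043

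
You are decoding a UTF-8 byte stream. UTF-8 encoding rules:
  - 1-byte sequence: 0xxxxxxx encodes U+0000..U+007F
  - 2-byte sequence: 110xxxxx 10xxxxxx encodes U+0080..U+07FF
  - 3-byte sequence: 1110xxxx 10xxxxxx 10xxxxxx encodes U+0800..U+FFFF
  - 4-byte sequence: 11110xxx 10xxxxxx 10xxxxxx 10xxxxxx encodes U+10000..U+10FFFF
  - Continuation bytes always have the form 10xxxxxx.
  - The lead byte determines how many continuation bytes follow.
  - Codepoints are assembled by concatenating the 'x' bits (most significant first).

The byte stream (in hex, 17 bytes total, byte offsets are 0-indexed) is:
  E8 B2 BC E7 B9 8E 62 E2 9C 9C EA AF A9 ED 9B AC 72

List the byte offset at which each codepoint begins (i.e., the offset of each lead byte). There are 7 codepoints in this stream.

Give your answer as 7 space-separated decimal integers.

Answer: 0 3 6 7 10 13 16

Derivation:
Byte[0]=E8: 3-byte lead, need 2 cont bytes. acc=0x8
Byte[1]=B2: continuation. acc=(acc<<6)|0x32=0x232
Byte[2]=BC: continuation. acc=(acc<<6)|0x3C=0x8CBC
Completed: cp=U+8CBC (starts at byte 0)
Byte[3]=E7: 3-byte lead, need 2 cont bytes. acc=0x7
Byte[4]=B9: continuation. acc=(acc<<6)|0x39=0x1F9
Byte[5]=8E: continuation. acc=(acc<<6)|0x0E=0x7E4E
Completed: cp=U+7E4E (starts at byte 3)
Byte[6]=62: 1-byte ASCII. cp=U+0062
Byte[7]=E2: 3-byte lead, need 2 cont bytes. acc=0x2
Byte[8]=9C: continuation. acc=(acc<<6)|0x1C=0x9C
Byte[9]=9C: continuation. acc=(acc<<6)|0x1C=0x271C
Completed: cp=U+271C (starts at byte 7)
Byte[10]=EA: 3-byte lead, need 2 cont bytes. acc=0xA
Byte[11]=AF: continuation. acc=(acc<<6)|0x2F=0x2AF
Byte[12]=A9: continuation. acc=(acc<<6)|0x29=0xABE9
Completed: cp=U+ABE9 (starts at byte 10)
Byte[13]=ED: 3-byte lead, need 2 cont bytes. acc=0xD
Byte[14]=9B: continuation. acc=(acc<<6)|0x1B=0x35B
Byte[15]=AC: continuation. acc=(acc<<6)|0x2C=0xD6EC
Completed: cp=U+D6EC (starts at byte 13)
Byte[16]=72: 1-byte ASCII. cp=U+0072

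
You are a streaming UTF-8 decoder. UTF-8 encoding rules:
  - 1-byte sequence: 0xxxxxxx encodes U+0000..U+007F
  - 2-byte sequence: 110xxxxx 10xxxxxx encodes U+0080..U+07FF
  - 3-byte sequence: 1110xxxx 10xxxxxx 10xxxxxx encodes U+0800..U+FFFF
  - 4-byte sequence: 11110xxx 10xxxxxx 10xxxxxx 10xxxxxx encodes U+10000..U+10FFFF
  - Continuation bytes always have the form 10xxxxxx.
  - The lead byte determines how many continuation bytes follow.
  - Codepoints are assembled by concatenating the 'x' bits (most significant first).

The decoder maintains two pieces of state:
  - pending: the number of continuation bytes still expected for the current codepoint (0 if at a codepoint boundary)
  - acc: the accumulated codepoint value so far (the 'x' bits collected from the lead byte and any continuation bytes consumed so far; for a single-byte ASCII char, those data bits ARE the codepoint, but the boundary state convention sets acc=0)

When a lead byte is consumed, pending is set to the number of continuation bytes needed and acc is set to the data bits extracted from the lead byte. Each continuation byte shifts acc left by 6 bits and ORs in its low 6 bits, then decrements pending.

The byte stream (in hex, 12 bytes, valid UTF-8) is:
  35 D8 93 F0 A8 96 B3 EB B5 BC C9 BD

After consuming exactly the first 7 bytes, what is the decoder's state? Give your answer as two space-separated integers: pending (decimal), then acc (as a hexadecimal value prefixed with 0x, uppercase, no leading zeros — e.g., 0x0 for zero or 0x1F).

Answer: 0 0x285B3

Derivation:
Byte[0]=35: 1-byte. pending=0, acc=0x0
Byte[1]=D8: 2-byte lead. pending=1, acc=0x18
Byte[2]=93: continuation. acc=(acc<<6)|0x13=0x613, pending=0
Byte[3]=F0: 4-byte lead. pending=3, acc=0x0
Byte[4]=A8: continuation. acc=(acc<<6)|0x28=0x28, pending=2
Byte[5]=96: continuation. acc=(acc<<6)|0x16=0xA16, pending=1
Byte[6]=B3: continuation. acc=(acc<<6)|0x33=0x285B3, pending=0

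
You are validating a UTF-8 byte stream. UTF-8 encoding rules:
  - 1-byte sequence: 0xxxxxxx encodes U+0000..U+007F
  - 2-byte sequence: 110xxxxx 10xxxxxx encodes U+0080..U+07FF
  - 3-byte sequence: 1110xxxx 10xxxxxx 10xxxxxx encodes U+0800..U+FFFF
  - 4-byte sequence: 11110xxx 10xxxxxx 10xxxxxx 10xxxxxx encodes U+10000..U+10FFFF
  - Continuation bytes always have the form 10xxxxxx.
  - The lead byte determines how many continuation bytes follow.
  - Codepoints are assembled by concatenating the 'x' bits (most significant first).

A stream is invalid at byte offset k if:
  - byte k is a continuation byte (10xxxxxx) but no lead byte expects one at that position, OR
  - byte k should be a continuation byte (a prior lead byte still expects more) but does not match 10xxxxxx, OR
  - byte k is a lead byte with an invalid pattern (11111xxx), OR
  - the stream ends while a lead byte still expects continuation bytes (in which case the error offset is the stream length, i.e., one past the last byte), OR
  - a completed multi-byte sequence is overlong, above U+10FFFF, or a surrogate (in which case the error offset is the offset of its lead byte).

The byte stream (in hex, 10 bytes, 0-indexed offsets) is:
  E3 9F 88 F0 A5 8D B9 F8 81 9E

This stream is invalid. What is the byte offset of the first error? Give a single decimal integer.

Answer: 7

Derivation:
Byte[0]=E3: 3-byte lead, need 2 cont bytes. acc=0x3
Byte[1]=9F: continuation. acc=(acc<<6)|0x1F=0xDF
Byte[2]=88: continuation. acc=(acc<<6)|0x08=0x37C8
Completed: cp=U+37C8 (starts at byte 0)
Byte[3]=F0: 4-byte lead, need 3 cont bytes. acc=0x0
Byte[4]=A5: continuation. acc=(acc<<6)|0x25=0x25
Byte[5]=8D: continuation. acc=(acc<<6)|0x0D=0x94D
Byte[6]=B9: continuation. acc=(acc<<6)|0x39=0x25379
Completed: cp=U+25379 (starts at byte 3)
Byte[7]=F8: INVALID lead byte (not 0xxx/110x/1110/11110)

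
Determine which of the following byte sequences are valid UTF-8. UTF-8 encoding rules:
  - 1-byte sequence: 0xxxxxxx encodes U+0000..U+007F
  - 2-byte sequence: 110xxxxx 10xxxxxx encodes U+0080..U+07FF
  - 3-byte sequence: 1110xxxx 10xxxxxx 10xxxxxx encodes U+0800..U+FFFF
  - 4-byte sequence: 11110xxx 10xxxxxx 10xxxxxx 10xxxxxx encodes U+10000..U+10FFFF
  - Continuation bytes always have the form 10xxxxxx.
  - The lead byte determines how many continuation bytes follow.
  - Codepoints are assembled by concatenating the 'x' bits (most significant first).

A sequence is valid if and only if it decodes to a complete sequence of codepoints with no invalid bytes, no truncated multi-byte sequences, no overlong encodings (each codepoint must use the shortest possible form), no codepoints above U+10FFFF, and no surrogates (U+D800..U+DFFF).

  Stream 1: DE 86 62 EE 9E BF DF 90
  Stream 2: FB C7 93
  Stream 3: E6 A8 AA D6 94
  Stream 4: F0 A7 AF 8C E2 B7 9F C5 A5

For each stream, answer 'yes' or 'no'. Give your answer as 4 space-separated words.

Answer: yes no yes yes

Derivation:
Stream 1: decodes cleanly. VALID
Stream 2: error at byte offset 0. INVALID
Stream 3: decodes cleanly. VALID
Stream 4: decodes cleanly. VALID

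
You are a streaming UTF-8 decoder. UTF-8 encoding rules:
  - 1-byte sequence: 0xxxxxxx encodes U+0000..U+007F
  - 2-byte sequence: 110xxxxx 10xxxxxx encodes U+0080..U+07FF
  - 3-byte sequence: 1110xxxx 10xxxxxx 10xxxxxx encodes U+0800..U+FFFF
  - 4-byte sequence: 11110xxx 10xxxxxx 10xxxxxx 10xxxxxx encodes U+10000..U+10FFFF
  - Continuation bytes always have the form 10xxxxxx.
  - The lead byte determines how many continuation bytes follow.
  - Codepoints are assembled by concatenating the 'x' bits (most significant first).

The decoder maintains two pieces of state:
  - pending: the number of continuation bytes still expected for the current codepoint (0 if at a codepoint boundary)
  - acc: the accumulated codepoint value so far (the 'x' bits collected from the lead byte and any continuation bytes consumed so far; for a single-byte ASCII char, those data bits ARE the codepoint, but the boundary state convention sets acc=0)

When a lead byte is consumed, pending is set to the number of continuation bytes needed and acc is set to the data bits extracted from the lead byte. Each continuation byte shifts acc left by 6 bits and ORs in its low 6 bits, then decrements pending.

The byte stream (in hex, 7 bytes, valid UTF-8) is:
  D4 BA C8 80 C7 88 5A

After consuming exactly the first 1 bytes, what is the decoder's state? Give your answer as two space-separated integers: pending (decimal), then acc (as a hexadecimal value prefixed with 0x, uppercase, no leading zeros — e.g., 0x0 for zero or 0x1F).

Answer: 1 0x14

Derivation:
Byte[0]=D4: 2-byte lead. pending=1, acc=0x14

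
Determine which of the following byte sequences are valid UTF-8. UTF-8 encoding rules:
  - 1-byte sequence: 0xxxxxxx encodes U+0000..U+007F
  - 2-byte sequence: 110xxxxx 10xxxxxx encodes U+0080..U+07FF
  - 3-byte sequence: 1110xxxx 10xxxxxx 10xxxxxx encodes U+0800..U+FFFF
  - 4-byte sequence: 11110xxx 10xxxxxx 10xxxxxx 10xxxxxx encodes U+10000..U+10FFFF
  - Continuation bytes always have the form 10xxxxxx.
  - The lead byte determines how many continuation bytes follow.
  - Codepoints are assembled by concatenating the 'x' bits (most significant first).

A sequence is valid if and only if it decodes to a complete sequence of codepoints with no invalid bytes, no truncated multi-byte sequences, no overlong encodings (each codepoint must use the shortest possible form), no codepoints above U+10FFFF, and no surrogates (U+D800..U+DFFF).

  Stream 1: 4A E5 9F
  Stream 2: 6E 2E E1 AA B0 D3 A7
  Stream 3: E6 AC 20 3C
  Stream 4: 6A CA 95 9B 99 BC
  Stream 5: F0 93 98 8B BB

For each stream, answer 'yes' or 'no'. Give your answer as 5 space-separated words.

Stream 1: error at byte offset 3. INVALID
Stream 2: decodes cleanly. VALID
Stream 3: error at byte offset 2. INVALID
Stream 4: error at byte offset 3. INVALID
Stream 5: error at byte offset 4. INVALID

Answer: no yes no no no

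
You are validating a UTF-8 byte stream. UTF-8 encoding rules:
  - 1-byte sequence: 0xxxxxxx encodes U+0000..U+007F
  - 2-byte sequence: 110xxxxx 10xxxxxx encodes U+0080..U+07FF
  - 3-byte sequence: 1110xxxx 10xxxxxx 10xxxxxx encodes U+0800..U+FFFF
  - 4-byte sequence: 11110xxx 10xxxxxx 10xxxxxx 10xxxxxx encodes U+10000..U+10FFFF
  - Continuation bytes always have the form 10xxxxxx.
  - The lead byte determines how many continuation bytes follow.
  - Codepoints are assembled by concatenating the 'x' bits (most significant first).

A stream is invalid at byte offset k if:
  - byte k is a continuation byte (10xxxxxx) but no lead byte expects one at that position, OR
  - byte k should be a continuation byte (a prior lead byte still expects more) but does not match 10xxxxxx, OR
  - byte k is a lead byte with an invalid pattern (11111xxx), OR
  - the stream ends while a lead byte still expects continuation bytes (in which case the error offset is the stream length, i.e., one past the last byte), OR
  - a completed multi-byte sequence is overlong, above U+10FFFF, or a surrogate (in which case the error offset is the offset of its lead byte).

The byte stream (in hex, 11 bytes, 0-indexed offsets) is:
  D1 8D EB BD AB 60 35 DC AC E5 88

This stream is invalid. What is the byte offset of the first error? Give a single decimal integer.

Answer: 11

Derivation:
Byte[0]=D1: 2-byte lead, need 1 cont bytes. acc=0x11
Byte[1]=8D: continuation. acc=(acc<<6)|0x0D=0x44D
Completed: cp=U+044D (starts at byte 0)
Byte[2]=EB: 3-byte lead, need 2 cont bytes. acc=0xB
Byte[3]=BD: continuation. acc=(acc<<6)|0x3D=0x2FD
Byte[4]=AB: continuation. acc=(acc<<6)|0x2B=0xBF6B
Completed: cp=U+BF6B (starts at byte 2)
Byte[5]=60: 1-byte ASCII. cp=U+0060
Byte[6]=35: 1-byte ASCII. cp=U+0035
Byte[7]=DC: 2-byte lead, need 1 cont bytes. acc=0x1C
Byte[8]=AC: continuation. acc=(acc<<6)|0x2C=0x72C
Completed: cp=U+072C (starts at byte 7)
Byte[9]=E5: 3-byte lead, need 2 cont bytes. acc=0x5
Byte[10]=88: continuation. acc=(acc<<6)|0x08=0x148
Byte[11]: stream ended, expected continuation. INVALID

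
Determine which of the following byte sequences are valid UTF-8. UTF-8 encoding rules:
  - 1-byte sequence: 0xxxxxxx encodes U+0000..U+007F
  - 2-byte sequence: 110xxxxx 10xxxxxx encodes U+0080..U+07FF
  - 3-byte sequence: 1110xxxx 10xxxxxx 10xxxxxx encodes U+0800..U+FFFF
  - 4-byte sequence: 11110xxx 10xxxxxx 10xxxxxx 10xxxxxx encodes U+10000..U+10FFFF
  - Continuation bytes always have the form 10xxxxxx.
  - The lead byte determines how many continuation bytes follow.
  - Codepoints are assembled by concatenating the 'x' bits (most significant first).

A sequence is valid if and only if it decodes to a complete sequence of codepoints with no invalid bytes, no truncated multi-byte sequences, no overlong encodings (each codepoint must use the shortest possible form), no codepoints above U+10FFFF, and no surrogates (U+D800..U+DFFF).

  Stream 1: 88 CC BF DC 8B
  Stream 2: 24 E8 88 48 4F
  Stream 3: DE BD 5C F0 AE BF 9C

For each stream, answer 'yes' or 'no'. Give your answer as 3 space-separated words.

Answer: no no yes

Derivation:
Stream 1: error at byte offset 0. INVALID
Stream 2: error at byte offset 3. INVALID
Stream 3: decodes cleanly. VALID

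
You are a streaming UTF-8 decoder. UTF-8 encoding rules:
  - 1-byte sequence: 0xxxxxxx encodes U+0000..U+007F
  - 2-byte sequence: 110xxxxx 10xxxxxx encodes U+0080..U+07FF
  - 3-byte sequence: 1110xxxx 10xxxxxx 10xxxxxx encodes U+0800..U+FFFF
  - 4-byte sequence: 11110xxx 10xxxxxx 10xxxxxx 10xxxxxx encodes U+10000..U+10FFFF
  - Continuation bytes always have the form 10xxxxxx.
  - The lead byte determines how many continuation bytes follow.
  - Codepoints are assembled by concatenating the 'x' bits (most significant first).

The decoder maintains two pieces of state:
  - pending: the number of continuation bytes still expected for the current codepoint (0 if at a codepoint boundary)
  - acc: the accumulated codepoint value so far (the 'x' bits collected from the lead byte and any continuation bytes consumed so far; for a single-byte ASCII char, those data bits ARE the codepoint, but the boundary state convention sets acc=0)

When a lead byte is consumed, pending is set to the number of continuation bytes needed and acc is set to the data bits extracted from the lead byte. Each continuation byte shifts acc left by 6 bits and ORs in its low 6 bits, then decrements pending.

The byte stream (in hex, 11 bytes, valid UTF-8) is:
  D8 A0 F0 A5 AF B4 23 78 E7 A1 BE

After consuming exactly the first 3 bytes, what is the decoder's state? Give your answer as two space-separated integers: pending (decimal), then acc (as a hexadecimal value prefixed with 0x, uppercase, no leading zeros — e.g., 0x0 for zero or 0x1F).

Answer: 3 0x0

Derivation:
Byte[0]=D8: 2-byte lead. pending=1, acc=0x18
Byte[1]=A0: continuation. acc=(acc<<6)|0x20=0x620, pending=0
Byte[2]=F0: 4-byte lead. pending=3, acc=0x0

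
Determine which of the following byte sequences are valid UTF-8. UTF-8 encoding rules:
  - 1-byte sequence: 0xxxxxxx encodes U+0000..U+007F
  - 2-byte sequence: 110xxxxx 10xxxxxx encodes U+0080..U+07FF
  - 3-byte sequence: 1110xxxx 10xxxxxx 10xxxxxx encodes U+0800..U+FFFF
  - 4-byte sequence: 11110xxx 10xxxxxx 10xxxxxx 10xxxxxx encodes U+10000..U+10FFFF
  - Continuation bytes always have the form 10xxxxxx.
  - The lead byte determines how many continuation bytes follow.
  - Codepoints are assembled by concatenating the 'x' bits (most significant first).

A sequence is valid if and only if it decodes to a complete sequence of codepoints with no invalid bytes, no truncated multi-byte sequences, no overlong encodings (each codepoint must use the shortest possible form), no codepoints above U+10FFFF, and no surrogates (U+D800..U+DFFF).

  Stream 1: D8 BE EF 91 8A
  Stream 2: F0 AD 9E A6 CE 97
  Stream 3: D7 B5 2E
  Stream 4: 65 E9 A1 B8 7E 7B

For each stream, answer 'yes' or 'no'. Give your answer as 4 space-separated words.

Answer: yes yes yes yes

Derivation:
Stream 1: decodes cleanly. VALID
Stream 2: decodes cleanly. VALID
Stream 3: decodes cleanly. VALID
Stream 4: decodes cleanly. VALID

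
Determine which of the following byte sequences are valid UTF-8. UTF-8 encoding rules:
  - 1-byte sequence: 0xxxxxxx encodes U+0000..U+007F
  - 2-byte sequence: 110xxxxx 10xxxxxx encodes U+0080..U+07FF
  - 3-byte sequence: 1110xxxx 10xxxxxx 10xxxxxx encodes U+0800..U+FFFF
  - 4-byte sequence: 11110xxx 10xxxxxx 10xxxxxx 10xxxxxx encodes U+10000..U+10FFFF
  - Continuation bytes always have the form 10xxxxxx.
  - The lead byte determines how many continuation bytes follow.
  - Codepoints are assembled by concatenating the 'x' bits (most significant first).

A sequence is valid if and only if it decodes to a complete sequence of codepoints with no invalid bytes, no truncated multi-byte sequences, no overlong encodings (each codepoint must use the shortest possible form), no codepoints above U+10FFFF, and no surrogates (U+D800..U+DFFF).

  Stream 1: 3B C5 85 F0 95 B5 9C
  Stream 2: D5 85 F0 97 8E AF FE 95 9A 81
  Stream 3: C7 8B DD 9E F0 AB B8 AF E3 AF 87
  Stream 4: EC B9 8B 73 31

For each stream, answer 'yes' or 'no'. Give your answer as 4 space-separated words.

Answer: yes no yes yes

Derivation:
Stream 1: decodes cleanly. VALID
Stream 2: error at byte offset 6. INVALID
Stream 3: decodes cleanly. VALID
Stream 4: decodes cleanly. VALID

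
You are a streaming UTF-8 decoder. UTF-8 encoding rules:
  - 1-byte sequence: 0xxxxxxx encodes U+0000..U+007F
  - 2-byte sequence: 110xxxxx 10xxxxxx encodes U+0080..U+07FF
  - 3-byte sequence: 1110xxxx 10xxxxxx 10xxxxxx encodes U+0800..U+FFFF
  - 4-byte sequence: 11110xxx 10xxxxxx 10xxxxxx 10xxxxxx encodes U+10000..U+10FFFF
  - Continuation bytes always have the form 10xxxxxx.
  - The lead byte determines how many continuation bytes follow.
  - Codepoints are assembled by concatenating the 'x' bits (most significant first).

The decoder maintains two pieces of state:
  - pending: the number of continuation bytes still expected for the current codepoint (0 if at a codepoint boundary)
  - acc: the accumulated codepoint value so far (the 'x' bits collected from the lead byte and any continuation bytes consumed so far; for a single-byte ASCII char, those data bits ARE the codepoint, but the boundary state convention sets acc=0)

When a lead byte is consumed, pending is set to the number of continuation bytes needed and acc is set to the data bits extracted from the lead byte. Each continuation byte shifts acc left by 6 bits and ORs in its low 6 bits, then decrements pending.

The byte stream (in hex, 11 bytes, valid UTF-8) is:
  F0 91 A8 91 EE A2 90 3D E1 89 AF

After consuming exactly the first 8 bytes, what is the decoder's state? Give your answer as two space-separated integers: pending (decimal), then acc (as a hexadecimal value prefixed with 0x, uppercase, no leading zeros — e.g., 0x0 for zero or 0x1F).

Answer: 0 0x0

Derivation:
Byte[0]=F0: 4-byte lead. pending=3, acc=0x0
Byte[1]=91: continuation. acc=(acc<<6)|0x11=0x11, pending=2
Byte[2]=A8: continuation. acc=(acc<<6)|0x28=0x468, pending=1
Byte[3]=91: continuation. acc=(acc<<6)|0x11=0x11A11, pending=0
Byte[4]=EE: 3-byte lead. pending=2, acc=0xE
Byte[5]=A2: continuation. acc=(acc<<6)|0x22=0x3A2, pending=1
Byte[6]=90: continuation. acc=(acc<<6)|0x10=0xE890, pending=0
Byte[7]=3D: 1-byte. pending=0, acc=0x0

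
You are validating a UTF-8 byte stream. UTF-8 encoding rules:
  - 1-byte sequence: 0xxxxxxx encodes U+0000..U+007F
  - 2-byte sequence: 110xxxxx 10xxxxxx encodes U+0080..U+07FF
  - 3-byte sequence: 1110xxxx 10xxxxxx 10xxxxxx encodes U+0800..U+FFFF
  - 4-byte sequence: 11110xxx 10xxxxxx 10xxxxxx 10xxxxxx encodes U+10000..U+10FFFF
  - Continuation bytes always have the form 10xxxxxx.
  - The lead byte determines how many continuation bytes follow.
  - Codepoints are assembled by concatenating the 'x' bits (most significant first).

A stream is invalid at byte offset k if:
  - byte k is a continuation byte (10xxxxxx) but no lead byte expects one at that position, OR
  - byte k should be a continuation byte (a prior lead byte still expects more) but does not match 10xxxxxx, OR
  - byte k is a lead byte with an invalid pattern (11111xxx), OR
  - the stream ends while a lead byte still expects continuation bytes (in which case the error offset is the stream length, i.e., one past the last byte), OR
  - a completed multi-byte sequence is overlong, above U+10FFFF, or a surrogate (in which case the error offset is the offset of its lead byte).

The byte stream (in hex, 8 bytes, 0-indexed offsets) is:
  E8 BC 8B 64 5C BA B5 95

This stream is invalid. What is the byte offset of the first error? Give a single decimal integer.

Byte[0]=E8: 3-byte lead, need 2 cont bytes. acc=0x8
Byte[1]=BC: continuation. acc=(acc<<6)|0x3C=0x23C
Byte[2]=8B: continuation. acc=(acc<<6)|0x0B=0x8F0B
Completed: cp=U+8F0B (starts at byte 0)
Byte[3]=64: 1-byte ASCII. cp=U+0064
Byte[4]=5C: 1-byte ASCII. cp=U+005C
Byte[5]=BA: INVALID lead byte (not 0xxx/110x/1110/11110)

Answer: 5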